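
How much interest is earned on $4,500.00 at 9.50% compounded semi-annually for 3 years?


Compound interest earned = final amount − principal.
A = P(1 + r/n)^(nt) = $4,500.00 × (1 + 0.095/2)^(2 × 3) = $5,944.79
Interest = A − P = $5,944.79 − $4,500.00 = $1,444.79

Interest = A - P = $1,444.79


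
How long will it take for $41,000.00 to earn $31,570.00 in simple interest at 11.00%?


Rearrange the simple interest formula for t:
I = P × r × t  ⇒  t = I / (P × r)
t = $31,570.00 / ($41,000.00 × 0.11)
t = 7

t = I/(P×r) = 7 years


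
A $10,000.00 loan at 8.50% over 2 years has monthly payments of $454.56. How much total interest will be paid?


Total paid over the life of the loan = PMT × n.
Total paid = $454.56 × 24 = $10,909.44
Total interest = total paid − principal = $10,909.44 − $10,000.00 = $909.44

Total interest = (PMT × n) - PV = $909.44


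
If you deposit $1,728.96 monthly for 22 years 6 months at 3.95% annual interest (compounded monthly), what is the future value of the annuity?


Future value of an ordinary annuity: FV = PMT × ((1 + r)^n − 1) / r
Monthly rate r = 0.0395/12 ≈ 0.00329167, n = 270
FV = $1,728.96 × ((1 + 0.0395/12)^270 − 1) / (0.0395/12)
FV = $1,728.96 × 433.986993
FV = $750,346.15

FV = PMT × ((1+r)^n - 1)/r = $750,346.15


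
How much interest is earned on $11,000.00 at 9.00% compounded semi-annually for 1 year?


Compound interest earned = final amount − principal.
A = P(1 + r/n)^(nt) = $11,000.00 × (1 + 0.09/2)^(2 × 1) = $12,012.27
Interest = A − P = $12,012.27 − $11,000.00 = $1,012.27

Interest = A - P = $1,012.27


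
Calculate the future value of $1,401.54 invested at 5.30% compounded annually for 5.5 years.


Compound interest formula: A = P(1 + r/n)^(nt)
A = $1,401.54 × (1 + 0.053/1)^(1 × 5.5)
Growth factor: (1 + 0.053/1)^5.5 = 1.328483
A = $1,401.54 × 1.328483
A = $1,861.92

A = P(1 + r/n)^(nt) = $1,861.92


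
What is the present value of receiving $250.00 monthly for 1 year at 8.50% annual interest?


Present value of an ordinary annuity: PV = PMT × (1 − (1 + r)^(−n)) / r
Monthly rate r = 0.085/12 ≈ 0.00708333, n = 12
PV = $250.00 × (1 − (1 + 0.085/12)^(−12)) / (0.085/12)
PV = $250.00 × 11.465289
PV = $2,866.32

PV = PMT × (1-(1+r)^(-n))/r = $2,866.32


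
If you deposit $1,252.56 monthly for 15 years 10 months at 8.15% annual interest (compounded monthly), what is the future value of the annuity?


Future value of an ordinary annuity: FV = PMT × ((1 + r)^n − 1) / r
Monthly rate r = 0.0815/12 ≈ 0.00679167, n = 190
FV = $1,252.56 × ((1 + 0.0815/12)^190 − 1) / (0.0815/12)
FV = $1,252.56 × 385.543237
FV = $482,916.04

FV = PMT × ((1+r)^n - 1)/r = $482,916.04


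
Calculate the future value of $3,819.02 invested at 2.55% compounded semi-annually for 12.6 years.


Compound interest formula: A = P(1 + r/n)^(nt)
A = $3,819.02 × (1 + 0.0255/2)^(2 × 12.6)
Growth factor: (1 + 0.0255/2)^25.2 = 1.3761214
A = $3,819.02 × 1.3761214
A = $5,255.44

A = P(1 + r/n)^(nt) = $5,255.44


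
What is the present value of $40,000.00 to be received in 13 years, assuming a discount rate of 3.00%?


Present value formula: PV = FV / (1 + r)^t
PV = $40,000.00 / (1 + 0.03)^13
PV = $40,000.00 / 1.468534
PV = $27,238.05

PV = FV / (1 + r)^t = $27,238.05


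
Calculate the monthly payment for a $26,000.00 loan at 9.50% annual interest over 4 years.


Loan payment formula: PMT = PV × r / (1 − (1 + r)^(−n))
Monthly rate r = 0.095/12 ≈ 0.00791667, n = 48 months
Denominator: 1 − (1 + 0.095/12)^(−48) = 0.315115
PMT = $26,000.00 × (0.095/12) / 0.315115
PMT = $653.20 per month

PMT = PV × r / (1-(1+r)^(-n)) = $653.20/month


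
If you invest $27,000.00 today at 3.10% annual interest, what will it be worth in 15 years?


Future value formula: FV = PV × (1 + r)^t
FV = $27,000.00 × (1 + 0.031)^15
FV = $27,000.00 × 1.580811
FV = $42,681.90

FV = PV × (1 + r)^t = $42,681.90


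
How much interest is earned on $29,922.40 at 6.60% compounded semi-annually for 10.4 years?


Compound interest earned = final amount − principal.
A = P(1 + r/n)^(nt) = $29,922.40 × (1 + 0.066/2)^(2 × 10.4) = $58,787.25
Interest = A − P = $58,787.25 − $29,922.40 = $28,864.85

Interest = A - P = $28,864.85


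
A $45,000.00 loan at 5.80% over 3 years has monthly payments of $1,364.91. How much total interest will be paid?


Total paid over the life of the loan = PMT × n.
Total paid = $1,364.91 × 36 = $49,136.76
Total interest = total paid − principal = $49,136.76 − $45,000.00 = $4,136.76

Total interest = (PMT × n) - PV = $4,136.76


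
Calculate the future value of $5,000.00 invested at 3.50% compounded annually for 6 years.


Compound interest formula: A = P(1 + r/n)^(nt)
A = $5,000.00 × (1 + 0.035/1)^(1 × 6)
Growth factor: (1 + 0.035/1)^6 = 1.2292553
A = $5,000.00 × 1.2292553
A = $6,146.28

A = P(1 + r/n)^(nt) = $6,146.28


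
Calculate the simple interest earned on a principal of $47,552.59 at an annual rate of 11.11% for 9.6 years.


Simple interest formula: I = P × r × t
I = $47,552.59 × 0.1111 × 9.6
I = $50,717.69

I = P × r × t = $50,717.69


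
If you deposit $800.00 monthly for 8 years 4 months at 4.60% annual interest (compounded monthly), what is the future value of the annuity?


Future value of an ordinary annuity: FV = PMT × ((1 + r)^n − 1) / r
Monthly rate r = 0.046/12 ≈ 0.00383333, n = 100
FV = $800.00 × ((1 + 0.046/12)^100 − 1) / (0.046/12)
FV = $800.00 × 121.589266
FV = $97,271.41

FV = PMT × ((1+r)^n - 1)/r = $97,271.41


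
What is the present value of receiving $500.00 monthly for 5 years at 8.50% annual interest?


Present value of an ordinary annuity: PV = PMT × (1 − (1 + r)^(−n)) / r
Monthly rate r = 0.085/12 ≈ 0.00708333, n = 60
PV = $500.00 × (1 − (1 + 0.085/12)^(−60)) / (0.085/12)
PV = $500.00 × 48.741183
PV = $24,370.59

PV = PMT × (1-(1+r)^(-n))/r = $24,370.59


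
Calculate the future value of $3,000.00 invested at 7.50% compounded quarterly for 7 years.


Compound interest formula: A = P(1 + r/n)^(nt)
A = $3,000.00 × (1 + 0.075/4)^(4 × 7)
Growth factor: (1 + 0.075/4)^28 = 1.682261
A = $3,000.00 × 1.682261
A = $5,046.78

A = P(1 + r/n)^(nt) = $5,046.78


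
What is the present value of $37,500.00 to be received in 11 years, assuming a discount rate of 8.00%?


Present value formula: PV = FV / (1 + r)^t
PV = $37,500.00 / (1 + 0.08)^11
PV = $37,500.00 / 2.331639
PV = $16,083.11

PV = FV / (1 + r)^t = $16,083.11


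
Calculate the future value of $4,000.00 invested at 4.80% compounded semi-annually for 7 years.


Compound interest formula: A = P(1 + r/n)^(nt)
A = $4,000.00 × (1 + 0.048/2)^(2 × 7)
Growth factor: (1 + 0.048/2)^14 = 1.393797
A = $4,000.00 × 1.393797
A = $5,575.19

A = P(1 + r/n)^(nt) = $5,575.19


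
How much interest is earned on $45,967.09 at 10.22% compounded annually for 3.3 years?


Compound interest earned = final amount − principal.
A = P(1 + r/n)^(nt) = $45,967.09 × (1 + 0.1022/1)^(1 × 3.3) = $63,373.30
Interest = A − P = $63,373.30 − $45,967.09 = $17,406.21

Interest = A - P = $17,406.21


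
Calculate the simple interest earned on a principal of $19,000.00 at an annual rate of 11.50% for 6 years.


Simple interest formula: I = P × r × t
I = $19,000.00 × 0.115 × 6
I = $13,110.00

I = P × r × t = $13,110.00


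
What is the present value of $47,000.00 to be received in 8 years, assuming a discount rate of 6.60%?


Present value formula: PV = FV / (1 + r)^t
PV = $47,000.00 / (1 + 0.066)^8
PV = $47,000.00 / 1.6674685
PV = $28,186.44

PV = FV / (1 + r)^t = $28,186.44


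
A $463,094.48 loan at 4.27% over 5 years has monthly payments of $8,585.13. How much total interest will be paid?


Total paid over the life of the loan = PMT × n.
Total paid = $8,585.13 × 60 = $515,107.80
Total interest = total paid − principal = $515,107.80 − $463,094.48 = $52,013.32

Total interest = (PMT × n) - PV = $52,013.32


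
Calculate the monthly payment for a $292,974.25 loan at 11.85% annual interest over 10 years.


Loan payment formula: PMT = PV × r / (1 − (1 + r)^(−n))
Monthly rate r = 0.1185/12 = 0.009875, n = 120 months
Denominator: 1 − (1 + 0.1185/12)^(−120) = 0.6924714
PMT = $292,974.25 × (0.1185/12) / 0.6924714
PMT = $4,177.96 per month

PMT = PV × r / (1-(1+r)^(-n)) = $4,177.96/month


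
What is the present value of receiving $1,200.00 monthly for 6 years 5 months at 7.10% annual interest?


Present value of an ordinary annuity: PV = PMT × (1 − (1 + r)^(−n)) / r
Monthly rate r = 0.071/12 ≈ 0.00591667, n = 77
PV = $1,200.00 × (1 − (1 + 0.071/12)^(−77)) / (0.071/12)
PV = $1,200.00 × 61.702008
PV = $74,042.41

PV = PMT × (1-(1+r)^(-n))/r = $74,042.41


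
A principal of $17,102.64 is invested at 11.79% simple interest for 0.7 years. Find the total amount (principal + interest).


Total amount formula: A = P(1 + rt) = P + P·r·t
Interest: I = P × r × t = $17,102.64 × 0.1179 × 0.7 = $1,411.48
A = P + I = $17,102.64 + $1,411.48 = $18,514.12

A = P + I = P(1 + rt) = $18,514.12


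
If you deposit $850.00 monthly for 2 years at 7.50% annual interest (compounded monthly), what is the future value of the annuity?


Future value of an ordinary annuity: FV = PMT × ((1 + r)^n − 1) / r
Monthly rate r = 0.075/12 = 0.00625, n = 24
FV = $850.00 × ((1 + 0.075/12)^24 − 1) / (0.075/12)
FV = $850.00 × 25.806723
FV = $21,935.71

FV = PMT × ((1+r)^n - 1)/r = $21,935.71


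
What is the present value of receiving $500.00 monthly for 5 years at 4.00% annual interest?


Present value of an ordinary annuity: PV = PMT × (1 − (1 + r)^(−n)) / r
Monthly rate r = 0.04/12 ≈ 0.00333333, n = 60
PV = $500.00 × (1 − (1 + 0.04/12)^(−60)) / (0.04/12)
PV = $500.00 × 54.299069
PV = $27,149.53

PV = PMT × (1-(1+r)^(-n))/r = $27,149.53


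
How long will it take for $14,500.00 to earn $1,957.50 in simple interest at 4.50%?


Rearrange the simple interest formula for t:
I = P × r × t  ⇒  t = I / (P × r)
t = $1,957.50 / ($14,500.00 × 0.045)
t = 3

t = I/(P×r) = 3 years


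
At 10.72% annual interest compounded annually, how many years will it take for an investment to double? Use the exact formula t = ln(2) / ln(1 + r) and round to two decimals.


Doubling condition: (1 + r)^t = 2
Take ln of both sides: t × ln(1 + r) = ln(2)
t = ln(2) / ln(1 + r)
t = 0.693147 / 0.101834
t = 6.81

t = ln(2) / ln(1 + r) = 6.81 years


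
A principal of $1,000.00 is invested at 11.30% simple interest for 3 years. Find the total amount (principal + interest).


Total amount formula: A = P(1 + rt) = P + P·r·t
Interest: I = P × r × t = $1,000.00 × 0.113 × 3 = $339.00
A = P + I = $1,000.00 + $339.00 = $1,339.00

A = P + I = P(1 + rt) = $1,339.00


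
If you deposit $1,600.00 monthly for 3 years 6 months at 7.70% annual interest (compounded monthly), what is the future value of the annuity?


Future value of an ordinary annuity: FV = PMT × ((1 + r)^n − 1) / r
Monthly rate r = 0.077/12 ≈ 0.00641667, n = 42
FV = $1,600.00 × ((1 + 0.077/12)^42 − 1) / (0.077/12)
FV = $1,600.00 × 48.028496
FV = $76,845.59

FV = PMT × ((1+r)^n - 1)/r = $76,845.59


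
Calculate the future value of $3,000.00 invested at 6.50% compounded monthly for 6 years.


Compound interest formula: A = P(1 + r/n)^(nt)
A = $3,000.00 × (1 + 0.065/12)^(12 × 6)
Growth factor: (1 + 0.065/12)^72 = 1.475427
A = $3,000.00 × 1.475427
A = $4,426.28

A = P(1 + r/n)^(nt) = $4,426.28


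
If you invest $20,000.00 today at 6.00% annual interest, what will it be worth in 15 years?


Future value formula: FV = PV × (1 + r)^t
FV = $20,000.00 × (1 + 0.06)^15
FV = $20,000.00 × 2.396558
FV = $47,931.16

FV = PV × (1 + r)^t = $47,931.16


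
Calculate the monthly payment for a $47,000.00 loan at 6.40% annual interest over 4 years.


Loan payment formula: PMT = PV × r / (1 − (1 + r)^(−n))
Monthly rate r = 0.064/12 ≈ 0.00533333, n = 48 months
Denominator: 1 − (1 + 0.064/12)^(−48) = 0.225331
PMT = $47,000.00 × (0.064/12) / 0.225331
PMT = $1,112.44 per month

PMT = PV × r / (1-(1+r)^(-n)) = $1,112.44/month


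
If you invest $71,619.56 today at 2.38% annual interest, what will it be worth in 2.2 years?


Future value formula: FV = PV × (1 + r)^t
FV = $71,619.56 × (1 + 0.0238)^2.2
FV = $71,619.56 × 1.05310888
FV = $75,423.19

FV = PV × (1 + r)^t = $75,423.19


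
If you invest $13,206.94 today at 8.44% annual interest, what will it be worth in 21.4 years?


Future value formula: FV = PV × (1 + r)^t
FV = $13,206.94 × (1 + 0.0844)^21.4
FV = $13,206.94 × 5.6631164
FV = $74,792.44

FV = PV × (1 + r)^t = $74,792.44


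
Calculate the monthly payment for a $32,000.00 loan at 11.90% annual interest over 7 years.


Loan payment formula: PMT = PV × r / (1 − (1 + r)^(−n))
Monthly rate r = 0.119/12 ≈ 0.00991667, n = 84 months
Denominator: 1 − (1 + 0.119/12)^(−84) = 0.563469
PMT = $32,000.00 × (0.119/12) / 0.563469
PMT = $563.18 per month

PMT = PV × r / (1-(1+r)^(-n)) = $563.18/month


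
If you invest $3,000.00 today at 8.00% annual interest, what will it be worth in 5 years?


Future value formula: FV = PV × (1 + r)^t
FV = $3,000.00 × (1 + 0.08)^5
FV = $3,000.00 × 1.469328
FV = $4,407.98

FV = PV × (1 + r)^t = $4,407.98


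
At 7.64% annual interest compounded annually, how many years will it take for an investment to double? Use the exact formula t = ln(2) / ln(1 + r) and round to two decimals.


Doubling condition: (1 + r)^t = 2
Take ln of both sides: t × ln(1 + r) = ln(2)
t = ln(2) / ln(1 + r)
t = 0.693147 / 0.073622
t = 9.41

t = ln(2) / ln(1 + r) = 9.41 years


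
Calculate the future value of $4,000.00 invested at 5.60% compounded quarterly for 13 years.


Compound interest formula: A = P(1 + r/n)^(nt)
A = $4,000.00 × (1 + 0.056/4)^(4 × 13)
Growth factor: (1 + 0.056/4)^52 = 2.060505
A = $4,000.00 × 2.060505
A = $8,242.02

A = P(1 + r/n)^(nt) = $8,242.02


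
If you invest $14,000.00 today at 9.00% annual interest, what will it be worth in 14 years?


Future value formula: FV = PV × (1 + r)^t
FV = $14,000.00 × (1 + 0.09)^14
FV = $14,000.00 × 3.341727
FV = $46,784.18

FV = PV × (1 + r)^t = $46,784.18


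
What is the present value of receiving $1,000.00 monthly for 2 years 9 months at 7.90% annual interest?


Present value of an ordinary annuity: PV = PMT × (1 − (1 + r)^(−n)) / r
Monthly rate r = 0.079/12 ≈ 0.00658333, n = 33
PV = $1,000.00 × (1 − (1 + 0.079/12)^(−33)) / (0.079/12)
PV = $1,000.00 × 29.574391
PV = $29,574.39

PV = PMT × (1-(1+r)^(-n))/r = $29,574.39


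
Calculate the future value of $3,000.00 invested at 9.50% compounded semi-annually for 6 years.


Compound interest formula: A = P(1 + r/n)^(nt)
A = $3,000.00 × (1 + 0.095/2)^(2 × 6)
Growth factor: (1 + 0.095/2)^12 = 1.745213
A = $3,000.00 × 1.745213
A = $5,235.64

A = P(1 + r/n)^(nt) = $5,235.64


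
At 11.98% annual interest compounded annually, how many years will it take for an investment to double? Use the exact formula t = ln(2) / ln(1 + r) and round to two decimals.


Doubling condition: (1 + r)^t = 2
Take ln of both sides: t × ln(1 + r) = ln(2)
t = ln(2) / ln(1 + r)
t = 0.693147 / 0.113150
t = 6.13

t = ln(2) / ln(1 + r) = 6.13 years


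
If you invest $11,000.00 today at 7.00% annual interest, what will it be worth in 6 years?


Future value formula: FV = PV × (1 + r)^t
FV = $11,000.00 × (1 + 0.07)^6
FV = $11,000.00 × 1.500730
FV = $16,508.03

FV = PV × (1 + r)^t = $16,508.03


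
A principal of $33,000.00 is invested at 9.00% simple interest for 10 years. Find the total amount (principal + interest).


Total amount formula: A = P(1 + rt) = P + P·r·t
Interest: I = P × r × t = $33,000.00 × 0.09 × 10 = $29,700.00
A = P + I = $33,000.00 + $29,700.00 = $62,700.00

A = P + I = P(1 + rt) = $62,700.00


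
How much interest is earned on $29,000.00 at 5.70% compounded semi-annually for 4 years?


Compound interest earned = final amount − principal.
A = P(1 + r/n)^(nt) = $29,000.00 × (1 + 0.057/2)^(2 × 4) = $36,310.51
Interest = A − P = $36,310.51 − $29,000.00 = $7,310.51

Interest = A - P = $7,310.51


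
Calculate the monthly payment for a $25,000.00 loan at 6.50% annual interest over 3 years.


Loan payment formula: PMT = PV × r / (1 − (1 + r)^(−n))
Monthly rate r = 0.065/12 ≈ 0.00541667, n = 36 months
Denominator: 1 − (1 + 0.065/12)^(−36) = 0.176732
PMT = $25,000.00 × (0.065/12) / 0.176732
PMT = $766.23 per month

PMT = PV × r / (1-(1+r)^(-n)) = $766.23/month


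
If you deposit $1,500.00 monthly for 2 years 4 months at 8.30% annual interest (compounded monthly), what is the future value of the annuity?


Future value of an ordinary annuity: FV = PMT × ((1 + r)^n − 1) / r
Monthly rate r = 0.083/12 ≈ 0.00691667, n = 28
FV = $1,500.00 × ((1 + 0.083/12)^28 − 1) / (0.083/12)
FV = $1,500.00 × 30.778231
FV = $46,167.35

FV = PMT × ((1+r)^n - 1)/r = $46,167.35


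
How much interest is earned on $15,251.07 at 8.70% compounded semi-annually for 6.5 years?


Compound interest earned = final amount − principal.
A = P(1 + r/n)^(nt) = $15,251.07 × (1 + 0.087/2)^(2 × 6.5) = $26,527.86
Interest = A − P = $26,527.86 − $15,251.07 = $11,276.79

Interest = A - P = $11,276.79


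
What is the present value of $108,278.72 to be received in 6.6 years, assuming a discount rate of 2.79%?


Present value formula: PV = FV / (1 + r)^t
PV = $108,278.72 / (1 + 0.0279)^6.6
PV = $108,278.72 / 1.199156
PV = $90,295.77

PV = FV / (1 + r)^t = $90,295.77


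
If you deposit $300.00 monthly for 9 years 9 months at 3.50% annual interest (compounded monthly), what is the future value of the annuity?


Future value of an ordinary annuity: FV = PMT × ((1 + r)^n − 1) / r
Monthly rate r = 0.035/12 ≈ 0.00291667, n = 117
FV = $300.00 × ((1 + 0.035/12)^117 − 1) / (0.035/12)
FV = $300.00 × 139.202177
FV = $41,760.65

FV = PMT × ((1+r)^n - 1)/r = $41,760.65


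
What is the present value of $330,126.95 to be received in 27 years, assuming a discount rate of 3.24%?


Present value formula: PV = FV / (1 + r)^t
PV = $330,126.95 / (1 + 0.0324)^27
PV = $330,126.95 / 2.3653526
PV = $139,567.75

PV = FV / (1 + r)^t = $139,567.75


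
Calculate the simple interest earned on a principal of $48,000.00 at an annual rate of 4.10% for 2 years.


Simple interest formula: I = P × r × t
I = $48,000.00 × 0.041 × 2
I = $3,936.00

I = P × r × t = $3,936.00


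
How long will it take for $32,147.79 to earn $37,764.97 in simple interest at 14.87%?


Rearrange the simple interest formula for t:
I = P × r × t  ⇒  t = I / (P × r)
t = $37,764.97 / ($32,147.79 × 0.1487)
t = 7.9

t = I/(P×r) = 7.9 years


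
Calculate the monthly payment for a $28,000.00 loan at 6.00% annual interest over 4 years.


Loan payment formula: PMT = PV × r / (1 − (1 + r)^(−n))
Monthly rate r = 0.06/12 = 0.005, n = 48 months
Denominator: 1 − (1 + 0.06/12)^(−48) = 0.212902
PMT = $28,000.00 × (0.06/12) / 0.212902
PMT = $657.58 per month

PMT = PV × r / (1-(1+r)^(-n)) = $657.58/month


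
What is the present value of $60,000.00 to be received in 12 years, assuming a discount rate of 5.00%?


Present value formula: PV = FV / (1 + r)^t
PV = $60,000.00 / (1 + 0.05)^12
PV = $60,000.00 / 1.795856
PV = $33,410.25

PV = FV / (1 + r)^t = $33,410.25


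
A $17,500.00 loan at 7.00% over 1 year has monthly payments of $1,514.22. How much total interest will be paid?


Total paid over the life of the loan = PMT × n.
Total paid = $1,514.22 × 12 = $18,170.64
Total interest = total paid − principal = $18,170.64 − $17,500.00 = $670.64

Total interest = (PMT × n) - PV = $670.64


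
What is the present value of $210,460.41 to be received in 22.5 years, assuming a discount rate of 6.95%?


Present value formula: PV = FV / (1 + r)^t
PV = $210,460.41 / (1 + 0.0695)^22.5
PV = $210,460.41 / 4.534900
PV = $46,409.05

PV = FV / (1 + r)^t = $46,409.05


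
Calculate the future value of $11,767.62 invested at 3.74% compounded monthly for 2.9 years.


Compound interest formula: A = P(1 + r/n)^(nt)
A = $11,767.62 × (1 + 0.0374/12)^(12 × 2.9)
Growth factor: (1 + 0.0374/12)^34.8 = 1.114372
A = $11,767.62 × 1.114372
A = $13,113.51

A = P(1 + r/n)^(nt) = $13,113.51


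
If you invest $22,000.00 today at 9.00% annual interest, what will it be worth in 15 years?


Future value formula: FV = PV × (1 + r)^t
FV = $22,000.00 × (1 + 0.09)^15
FV = $22,000.00 × 3.64248246
FV = $80,134.61

FV = PV × (1 + r)^t = $80,134.61


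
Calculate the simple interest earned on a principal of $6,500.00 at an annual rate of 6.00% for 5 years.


Simple interest formula: I = P × r × t
I = $6,500.00 × 0.06 × 5
I = $1,950.00

I = P × r × t = $1,950.00


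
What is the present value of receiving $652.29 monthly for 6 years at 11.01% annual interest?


Present value of an ordinary annuity: PV = PMT × (1 − (1 + r)^(−n)) / r
Monthly rate r = 0.1101/12 = 0.009175, n = 72
PV = $652.29 × (1 − (1 + 0.1101/12)^(−72)) / (0.1101/12)
PV = $652.29 × 52.523212
PV = $34,260.37

PV = PMT × (1-(1+r)^(-n))/r = $34,260.37


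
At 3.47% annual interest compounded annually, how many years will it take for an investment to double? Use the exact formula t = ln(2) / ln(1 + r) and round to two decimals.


Doubling condition: (1 + r)^t = 2
Take ln of both sides: t × ln(1 + r) = ln(2)
t = ln(2) / ln(1 + r)
t = 0.693147 / 0.034112
t = 20.32

t = ln(2) / ln(1 + r) = 20.32 years


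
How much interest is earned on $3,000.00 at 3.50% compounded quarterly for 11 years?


Compound interest earned = final amount − principal.
A = P(1 + r/n)^(nt) = $3,000.00 × (1 + 0.035/4)^(4 × 11) = $4,401.47
Interest = A − P = $4,401.47 − $3,000.00 = $1,401.47

Interest = A - P = $1,401.47


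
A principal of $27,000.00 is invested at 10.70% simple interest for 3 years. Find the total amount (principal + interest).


Total amount formula: A = P(1 + rt) = P + P·r·t
Interest: I = P × r × t = $27,000.00 × 0.107 × 3 = $8,667.00
A = P + I = $27,000.00 + $8,667.00 = $35,667.00

A = P + I = P(1 + rt) = $35,667.00


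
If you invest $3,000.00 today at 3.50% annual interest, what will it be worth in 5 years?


Future value formula: FV = PV × (1 + r)^t
FV = $3,000.00 × (1 + 0.035)^5
FV = $3,000.00 × 1.187686
FV = $3,563.06

FV = PV × (1 + r)^t = $3,563.06


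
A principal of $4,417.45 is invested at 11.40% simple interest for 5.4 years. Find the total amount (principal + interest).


Total amount formula: A = P(1 + rt) = P + P·r·t
Interest: I = P × r × t = $4,417.45 × 0.114 × 5.4 = $2,719.38
A = P + I = $4,417.45 + $2,719.38 = $7,136.83

A = P + I = P(1 + rt) = $7,136.83


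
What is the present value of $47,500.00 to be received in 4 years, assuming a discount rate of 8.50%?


Present value formula: PV = FV / (1 + r)^t
PV = $47,500.00 / (1 + 0.085)^4
PV = $47,500.00 / 1.3858587
PV = $34,274.78

PV = FV / (1 + r)^t = $34,274.78


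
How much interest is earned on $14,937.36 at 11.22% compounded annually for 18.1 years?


Compound interest earned = final amount − principal.
A = P(1 + r/n)^(nt) = $14,937.36 × (1 + 0.1122/1)^(1 × 18.1) = $102,372.70
Interest = A − P = $102,372.70 − $14,937.36 = $87,435.34

Interest = A - P = $87,435.34


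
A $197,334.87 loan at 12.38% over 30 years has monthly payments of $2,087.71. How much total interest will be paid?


Total paid over the life of the loan = PMT × n.
Total paid = $2,087.71 × 360 = $751,575.60
Total interest = total paid − principal = $751,575.60 − $197,334.87 = $554,240.73

Total interest = (PMT × n) - PV = $554,240.73


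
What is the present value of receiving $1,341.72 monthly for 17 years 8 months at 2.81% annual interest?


Present value of an ordinary annuity: PV = PMT × (1 − (1 + r)^(−n)) / r
Monthly rate r = 0.0281/12 ≈ 0.00234167, n = 212
PV = $1,341.72 × (1 − (1 + 0.0281/12)^(−212)) / (0.0281/12)
PV = $1,341.72 × 166.953239
PV = $224,004.50

PV = PMT × (1-(1+r)^(-n))/r = $224,004.50


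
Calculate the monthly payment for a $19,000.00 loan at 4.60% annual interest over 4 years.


Loan payment formula: PMT = PV × r / (1 − (1 + r)^(−n))
Monthly rate r = 0.046/12 ≈ 0.00383333, n = 48 months
Denominator: 1 − (1 + 0.046/12)^(−48) = 0.167771
PMT = $19,000.00 × (0.046/12) / 0.167771
PMT = $434.12 per month

PMT = PV × r / (1-(1+r)^(-n)) = $434.12/month


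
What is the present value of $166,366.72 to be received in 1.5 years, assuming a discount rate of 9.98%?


Present value formula: PV = FV / (1 + r)^t
PV = $166,366.72 / (1 + 0.0998)^1.5
PV = $166,366.72 / 1.1533751
PV = $144,243.38

PV = FV / (1 + r)^t = $144,243.38


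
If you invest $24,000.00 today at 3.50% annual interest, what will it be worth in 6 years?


Future value formula: FV = PV × (1 + r)^t
FV = $24,000.00 × (1 + 0.035)^6
FV = $24,000.00 × 1.2292553
FV = $29,502.13

FV = PV × (1 + r)^t = $29,502.13


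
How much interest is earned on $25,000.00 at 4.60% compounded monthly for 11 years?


Compound interest earned = final amount − principal.
A = P(1 + r/n)^(nt) = $25,000.00 × (1 + 0.046/12)^(12 × 11) = $41,425.99
Interest = A − P = $41,425.99 − $25,000.00 = $16,425.99

Interest = A - P = $16,425.99


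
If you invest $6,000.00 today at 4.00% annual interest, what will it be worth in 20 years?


Future value formula: FV = PV × (1 + r)^t
FV = $6,000.00 × (1 + 0.04)^20
FV = $6,000.00 × 2.191123
FV = $13,146.74

FV = PV × (1 + r)^t = $13,146.74


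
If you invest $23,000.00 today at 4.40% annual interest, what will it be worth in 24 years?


Future value formula: FV = PV × (1 + r)^t
FV = $23,000.00 × (1 + 0.044)^24
FV = $23,000.00 × 2.81068365
FV = $64,645.72

FV = PV × (1 + r)^t = $64,645.72


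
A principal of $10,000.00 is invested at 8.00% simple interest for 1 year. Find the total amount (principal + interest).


Total amount formula: A = P(1 + rt) = P + P·r·t
Interest: I = P × r × t = $10,000.00 × 0.08 × 1 = $800.00
A = P + I = $10,000.00 + $800.00 = $10,800.00

A = P + I = P(1 + rt) = $10,800.00


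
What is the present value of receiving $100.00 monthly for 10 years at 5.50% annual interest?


Present value of an ordinary annuity: PV = PMT × (1 − (1 + r)^(−n)) / r
Monthly rate r = 0.055/12 ≈ 0.00458333, n = 120
PV = $100.00 × (1 − (1 + 0.055/12)^(−120)) / (0.055/12)
PV = $100.00 × 92.143582
PV = $9,214.36

PV = PMT × (1-(1+r)^(-n))/r = $9,214.36


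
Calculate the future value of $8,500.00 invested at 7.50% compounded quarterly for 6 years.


Compound interest formula: A = P(1 + r/n)^(nt)
A = $8,500.00 × (1 + 0.075/4)^(4 × 6)
Growth factor: (1 + 0.075/4)^24 = 1.561791
A = $8,500.00 × 1.561791
A = $13,275.22

A = P(1 + r/n)^(nt) = $13,275.22


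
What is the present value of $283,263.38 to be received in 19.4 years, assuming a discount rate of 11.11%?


Present value formula: PV = FV / (1 + r)^t
PV = $283,263.38 / (1 + 0.1111)^19.4
PV = $283,263.38 / 7.7198891
PV = $36,692.67

PV = FV / (1 + r)^t = $36,692.67


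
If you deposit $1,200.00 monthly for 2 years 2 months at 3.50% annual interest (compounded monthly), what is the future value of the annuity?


Future value of an ordinary annuity: FV = PMT × ((1 + r)^n − 1) / r
Monthly rate r = 0.035/12 ≈ 0.00291667, n = 26
FV = $1,200.00 × ((1 + 0.035/12)^26 − 1) / (0.035/12)
FV = $1,200.00 × 26.970410
FV = $32,364.49

FV = PMT × ((1+r)^n - 1)/r = $32,364.49


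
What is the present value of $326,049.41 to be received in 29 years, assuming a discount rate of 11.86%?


Present value formula: PV = FV / (1 + r)^t
PV = $326,049.41 / (1 + 0.1186)^29
PV = $326,049.41 / 25.797026
PV = $12,639.03

PV = FV / (1 + r)^t = $12,639.03


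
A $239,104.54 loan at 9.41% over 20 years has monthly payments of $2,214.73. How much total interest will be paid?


Total paid over the life of the loan = PMT × n.
Total paid = $2,214.73 × 240 = $531,535.20
Total interest = total paid − principal = $531,535.20 − $239,104.54 = $292,430.66

Total interest = (PMT × n) - PV = $292,430.66


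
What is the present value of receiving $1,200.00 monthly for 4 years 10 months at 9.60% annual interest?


Present value of an ordinary annuity: PV = PMT × (1 − (1 + r)^(−n)) / r
Monthly rate r = 0.096/12 = 0.008, n = 58
PV = $1,200.00 × (1 − (1 + 0.096/12)^(−58)) / (0.096/12)
PV = $1,200.00 × 46.259322
PV = $55,511.19

PV = PMT × (1-(1+r)^(-n))/r = $55,511.19


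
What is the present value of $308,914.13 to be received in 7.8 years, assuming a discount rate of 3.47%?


Present value formula: PV = FV / (1 + r)^t
PV = $308,914.13 / (1 + 0.0347)^7.8
PV = $308,914.13 / 1.3048263
PV = $236,747.32

PV = FV / (1 + r)^t = $236,747.32


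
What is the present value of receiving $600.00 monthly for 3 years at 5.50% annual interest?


Present value of an ordinary annuity: PV = PMT × (1 − (1 + r)^(−n)) / r
Monthly rate r = 0.055/12 ≈ 0.00458333, n = 36
PV = $600.00 × (1 − (1 + 0.055/12)^(−36)) / (0.055/12)
PV = $600.00 × 33.117077
PV = $19,870.25

PV = PMT × (1-(1+r)^(-n))/r = $19,870.25


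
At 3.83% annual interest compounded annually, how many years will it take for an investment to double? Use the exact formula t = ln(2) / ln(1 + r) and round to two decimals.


Doubling condition: (1 + r)^t = 2
Take ln of both sides: t × ln(1 + r) = ln(2)
t = ln(2) / ln(1 + r)
t = 0.693147 / 0.037585
t = 18.44

t = ln(2) / ln(1 + r) = 18.44 years


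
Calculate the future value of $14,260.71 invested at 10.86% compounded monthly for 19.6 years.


Compound interest formula: A = P(1 + r/n)^(nt)
A = $14,260.71 × (1 + 0.1086/12)^(12 × 19.6)
Growth factor: (1 + 0.1086/12)^235.2 = 8.3226939
A = $14,260.71 × 8.3226939
A = $118,687.52

A = P(1 + r/n)^(nt) = $118,687.52


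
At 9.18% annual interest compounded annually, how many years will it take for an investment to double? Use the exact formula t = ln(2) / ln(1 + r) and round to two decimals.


Doubling condition: (1 + r)^t = 2
Take ln of both sides: t × ln(1 + r) = ln(2)
t = ln(2) / ln(1 + r)
t = 0.693147 / 0.087828
t = 7.89

t = ln(2) / ln(1 + r) = 7.89 years


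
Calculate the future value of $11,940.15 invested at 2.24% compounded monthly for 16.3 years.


Compound interest formula: A = P(1 + r/n)^(nt)
A = $11,940.15 × (1 + 0.0224/12)^(12 × 16.3)
Growth factor: (1 + 0.0224/12)^195.6 = 1.4401966
A = $11,940.15 × 1.4401966
A = $17,196.16

A = P(1 + r/n)^(nt) = $17,196.16


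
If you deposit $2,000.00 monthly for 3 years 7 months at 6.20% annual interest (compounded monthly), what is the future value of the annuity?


Future value of an ordinary annuity: FV = PMT × ((1 + r)^n − 1) / r
Monthly rate r = 0.062/12 ≈ 0.00516667, n = 43
FV = $2,000.00 × ((1 + 0.062/12)^43 − 1) / (0.062/12)
FV = $2,000.00 × 48.012666
FV = $96,025.33

FV = PMT × ((1+r)^n - 1)/r = $96,025.33


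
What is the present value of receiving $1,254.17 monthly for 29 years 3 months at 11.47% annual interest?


Present value of an ordinary annuity: PV = PMT × (1 − (1 + r)^(−n)) / r
Monthly rate r = 0.1147/12 ≈ 0.00955833, n = 351
PV = $1,254.17 × (1 − (1 + 0.1147/12)^(−351)) / (0.1147/12)
PV = $1,254.17 × 100.909757
PV = $126,557.99

PV = PMT × (1-(1+r)^(-n))/r = $126,557.99


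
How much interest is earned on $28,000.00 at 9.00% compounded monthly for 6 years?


Compound interest earned = final amount − principal.
A = P(1 + r/n)^(nt) = $28,000.00 × (1 + 0.09/12)^(12 × 6) = $47,951.48
Interest = A − P = $47,951.48 − $28,000.00 = $19,951.48

Interest = A - P = $19,951.48


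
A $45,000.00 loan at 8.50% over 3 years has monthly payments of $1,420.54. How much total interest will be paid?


Total paid over the life of the loan = PMT × n.
Total paid = $1,420.54 × 36 = $51,139.44
Total interest = total paid − principal = $51,139.44 − $45,000.00 = $6,139.44

Total interest = (PMT × n) - PV = $6,139.44


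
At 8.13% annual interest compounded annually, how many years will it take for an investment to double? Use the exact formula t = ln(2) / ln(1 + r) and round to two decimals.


Doubling condition: (1 + r)^t = 2
Take ln of both sides: t × ln(1 + r) = ln(2)
t = ln(2) / ln(1 + r)
t = 0.693147 / 0.078164
t = 8.87

t = ln(2) / ln(1 + r) = 8.87 years


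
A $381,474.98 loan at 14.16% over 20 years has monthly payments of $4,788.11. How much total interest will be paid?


Total paid over the life of the loan = PMT × n.
Total paid = $4,788.11 × 240 = $1,149,146.40
Total interest = total paid − principal = $1,149,146.40 − $381,474.98 = $767,671.42

Total interest = (PMT × n) - PV = $767,671.42


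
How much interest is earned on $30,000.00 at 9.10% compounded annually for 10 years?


Compound interest earned = final amount − principal.
A = P(1 + r/n)^(nt) = $30,000.00 × (1 + 0.091/1)^(1 × 10) = $71,675.17
Interest = A − P = $71,675.17 − $30,000.00 = $41,675.17

Interest = A - P = $41,675.17


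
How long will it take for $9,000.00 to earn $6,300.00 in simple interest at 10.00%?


Rearrange the simple interest formula for t:
I = P × r × t  ⇒  t = I / (P × r)
t = $6,300.00 / ($9,000.00 × 0.1)
t = 7

t = I/(P×r) = 7 years


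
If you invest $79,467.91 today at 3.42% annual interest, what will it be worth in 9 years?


Future value formula: FV = PV × (1 + r)^t
FV = $79,467.91 × (1 + 0.0342)^9
FV = $79,467.91 × 1.3534456
FV = $107,555.49

FV = PV × (1 + r)^t = $107,555.49


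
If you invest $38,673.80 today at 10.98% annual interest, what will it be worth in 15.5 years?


Future value formula: FV = PV × (1 + r)^t
FV = $38,673.80 × (1 + 0.1098)^15.5
FV = $38,673.80 × 5.0268181
FV = $194,406.16

FV = PV × (1 + r)^t = $194,406.16


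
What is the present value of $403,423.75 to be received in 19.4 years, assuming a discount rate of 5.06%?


Present value formula: PV = FV / (1 + r)^t
PV = $403,423.75 / (1 + 0.0506)^19.4
PV = $403,423.75 / 2.6054665
PV = $154,837.44

PV = FV / (1 + r)^t = $154,837.44


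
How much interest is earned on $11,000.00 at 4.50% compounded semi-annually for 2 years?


Compound interest earned = final amount − principal.
A = P(1 + r/n)^(nt) = $11,000.00 × (1 + 0.045/2)^(2 × 2) = $12,023.92
Interest = A − P = $12,023.92 − $11,000.00 = $1,023.92

Interest = A - P = $1,023.92


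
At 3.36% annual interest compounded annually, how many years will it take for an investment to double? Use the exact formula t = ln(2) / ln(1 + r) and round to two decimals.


Doubling condition: (1 + r)^t = 2
Take ln of both sides: t × ln(1 + r) = ln(2)
t = ln(2) / ln(1 + r)
t = 0.693147 / 0.033048
t = 20.97

t = ln(2) / ln(1 + r) = 20.97 years


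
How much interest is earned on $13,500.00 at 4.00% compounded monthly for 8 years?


Compound interest earned = final amount − principal.
A = P(1 + r/n)^(nt) = $13,500.00 × (1 + 0.04/12)^(12 × 8) = $18,581.33
Interest = A − P = $18,581.33 − $13,500.00 = $5,081.33

Interest = A - P = $5,081.33


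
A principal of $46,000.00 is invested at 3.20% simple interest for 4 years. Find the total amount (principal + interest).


Total amount formula: A = P(1 + rt) = P + P·r·t
Interest: I = P × r × t = $46,000.00 × 0.032 × 4 = $5,888.00
A = P + I = $46,000.00 + $5,888.00 = $51,888.00

A = P + I = P(1 + rt) = $51,888.00


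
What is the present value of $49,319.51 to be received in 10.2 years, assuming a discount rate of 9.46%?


Present value formula: PV = FV / (1 + r)^t
PV = $49,319.51 / (1 + 0.0946)^10.2
PV = $49,319.51 / 2.514233
PV = $19,616.13

PV = FV / (1 + r)^t = $19,616.13


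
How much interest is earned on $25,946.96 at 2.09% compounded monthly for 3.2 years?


Compound interest earned = final amount − principal.
A = P(1 + r/n)^(nt) = $25,946.96 × (1 + 0.0209/12)^(12 × 3.2) = $27,740.02
Interest = A − P = $27,740.02 − $25,946.96 = $1,793.06

Interest = A - P = $1,793.06


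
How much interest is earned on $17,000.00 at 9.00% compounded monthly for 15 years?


Compound interest earned = final amount − principal.
A = P(1 + r/n)^(nt) = $17,000.00 × (1 + 0.09/12)^(12 × 15) = $65,246.74
Interest = A − P = $65,246.74 − $17,000.00 = $48,246.74

Interest = A - P = $48,246.74


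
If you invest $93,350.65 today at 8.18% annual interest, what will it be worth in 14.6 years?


Future value formula: FV = PV × (1 + r)^t
FV = $93,350.65 × (1 + 0.0818)^14.6
FV = $93,350.65 × 3.1517072
FV = $294,213.92

FV = PV × (1 + r)^t = $294,213.92


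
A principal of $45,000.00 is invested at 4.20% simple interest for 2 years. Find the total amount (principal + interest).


Total amount formula: A = P(1 + rt) = P + P·r·t
Interest: I = P × r × t = $45,000.00 × 0.042 × 2 = $3,780.00
A = P + I = $45,000.00 + $3,780.00 = $48,780.00

A = P + I = P(1 + rt) = $48,780.00


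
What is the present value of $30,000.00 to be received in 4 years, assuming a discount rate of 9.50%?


Present value formula: PV = FV / (1 + r)^t
PV = $30,000.00 / (1 + 0.095)^4
PV = $30,000.00 / 1.437661
PV = $20,867.23

PV = FV / (1 + r)^t = $20,867.23


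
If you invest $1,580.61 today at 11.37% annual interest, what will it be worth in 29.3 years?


Future value formula: FV = PV × (1 + r)^t
FV = $1,580.61 × (1 + 0.1137)^29.3
FV = $1,580.61 × 23.458964
FV = $37,079.47

FV = PV × (1 + r)^t = $37,079.47


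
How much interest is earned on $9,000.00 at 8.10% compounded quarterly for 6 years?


Compound interest earned = final amount − principal.
A = P(1 + r/n)^(nt) = $9,000.00 × (1 + 0.081/4)^(4 × 6) = $14,561.33
Interest = A − P = $14,561.33 − $9,000.00 = $5,561.33

Interest = A - P = $5,561.33


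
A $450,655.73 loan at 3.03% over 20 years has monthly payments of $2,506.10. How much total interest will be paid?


Total paid over the life of the loan = PMT × n.
Total paid = $2,506.10 × 240 = $601,464.00
Total interest = total paid − principal = $601,464.00 − $450,655.73 = $150,808.27

Total interest = (PMT × n) - PV = $150,808.27


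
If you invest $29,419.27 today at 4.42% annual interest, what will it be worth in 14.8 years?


Future value formula: FV = PV × (1 + r)^t
FV = $29,419.27 × (1 + 0.0442)^14.8
FV = $29,419.27 × 1.8966998
FV = $55,799.52

FV = PV × (1 + r)^t = $55,799.52


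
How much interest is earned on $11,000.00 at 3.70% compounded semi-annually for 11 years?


Compound interest earned = final amount − principal.
A = P(1 + r/n)^(nt) = $11,000.00 × (1 + 0.037/2)^(2 × 11) = $16,464.00
Interest = A − P = $16,464.00 − $11,000.00 = $5,464.00

Interest = A - P = $5,464.00


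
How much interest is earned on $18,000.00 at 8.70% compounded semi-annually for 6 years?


Compound interest earned = final amount − principal.
A = P(1 + r/n)^(nt) = $18,000.00 × (1 + 0.087/2)^(2 × 6) = $30,004.19
Interest = A − P = $30,004.19 − $18,000.00 = $12,004.19

Interest = A - P = $12,004.19


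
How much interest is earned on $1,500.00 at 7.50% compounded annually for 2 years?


Compound interest earned = final amount − principal.
A = P(1 + r/n)^(nt) = $1,500.00 × (1 + 0.075/1)^(1 × 2) = $1,733.44
Interest = A − P = $1,733.44 − $1,500.00 = $233.44

Interest = A - P = $233.44


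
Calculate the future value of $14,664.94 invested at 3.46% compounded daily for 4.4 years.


Compound interest formula: A = P(1 + r/n)^(nt)
A = $14,664.94 × (1 + 0.0346/365)^(365 × 4.4)
Growth factor: (1 + 0.0346/365)^1606 = 1.164431
A = $14,664.94 × 1.164431
A = $17,076.31

A = P(1 + r/n)^(nt) = $17,076.31


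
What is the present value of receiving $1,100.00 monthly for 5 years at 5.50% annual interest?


Present value of an ordinary annuity: PV = PMT × (1 − (1 + r)^(−n)) / r
Monthly rate r = 0.055/12 ≈ 0.00458333, n = 60
PV = $1,100.00 × (1 − (1 + 0.055/12)^(−60)) / (0.055/12)
PV = $1,100.00 × 52.352835
PV = $57,588.12

PV = PMT × (1-(1+r)^(-n))/r = $57,588.12
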